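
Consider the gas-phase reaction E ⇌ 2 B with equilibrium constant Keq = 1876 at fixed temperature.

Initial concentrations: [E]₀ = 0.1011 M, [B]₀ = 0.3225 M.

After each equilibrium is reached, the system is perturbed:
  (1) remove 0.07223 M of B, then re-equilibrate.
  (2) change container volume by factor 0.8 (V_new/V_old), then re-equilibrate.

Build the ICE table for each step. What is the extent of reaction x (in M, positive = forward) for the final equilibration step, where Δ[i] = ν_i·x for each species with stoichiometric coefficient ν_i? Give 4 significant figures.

x = -3.4029e-05 M

Q₀ = 1.029 vs Keq = 1876 ⇒ Q<K, forward
Step 1:
                   E          B
  I           0.1011     0.3225
  C           -0.101     0.2019
  E       1.4659e-04     0.5244
  solve Keq expr → x = 0.101; check Q = 1876
Then remove 0.07223 M of B.
Step 2:
                   E          B
  I       1.4659e-04     0.4522
  C       -3.7564e-05 7.5129e-05
  E       1.0903e-04     0.4523
  solve Keq expr → x = 3.7564e-05; check Q = 1876
Then change container volume by factor 0.8 (V_new/V_old).
Step 3:
                   E          B
  I       1.3628e-04     0.5653
  C       3.4029e-05 -6.8059e-05
  E       1.7031e-04     0.5652
  solve Keq expr → x = -3.4029e-05; check Q = 1876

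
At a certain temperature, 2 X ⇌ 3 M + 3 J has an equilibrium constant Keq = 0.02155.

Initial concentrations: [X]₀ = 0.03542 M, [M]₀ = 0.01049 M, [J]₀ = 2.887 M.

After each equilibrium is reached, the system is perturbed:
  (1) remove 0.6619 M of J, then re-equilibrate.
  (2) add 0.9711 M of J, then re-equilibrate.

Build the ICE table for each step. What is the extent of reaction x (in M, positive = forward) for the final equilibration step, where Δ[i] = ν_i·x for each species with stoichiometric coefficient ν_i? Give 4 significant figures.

Q₀ = 0.02214 vs Keq = 0.02155 ⇒ Q>K, reverse
Step 1:
                  X         M         J
  init      0.03542   0.01049     2.887
  Δ       5.5236e-05 -8.2854e-05 -8.2854e-05
  eq        0.03548   0.01041     2.887
  solve Keq expr → x = -2.7618e-05; check Q = 0.02155
Then remove 0.6619 M of J.
Step 2:
                  X         M         J
  init      0.03548   0.01041     2.225
  Δ       -0.001754  0.002632  0.002632
  eq        0.03372   0.01304     2.228
  solve Keq expr → x = 8.7719e-04; check Q = 0.02155
Then add 0.9711 M of J.
Step 3:
                  X         M         J
  init      0.03372   0.01304     3.199
  Δ        0.002353  -0.00353  -0.00353
  eq        0.03607  0.009509     3.195
  solve Keq expr → x = -0.001177; check Q = 0.02155

x = -0.001177 M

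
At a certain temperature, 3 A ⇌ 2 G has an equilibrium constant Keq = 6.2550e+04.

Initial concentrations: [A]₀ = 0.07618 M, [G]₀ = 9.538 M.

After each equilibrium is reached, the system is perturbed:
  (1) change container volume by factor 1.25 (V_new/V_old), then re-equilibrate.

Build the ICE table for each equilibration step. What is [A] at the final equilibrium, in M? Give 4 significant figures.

[A]_eq = 0.09743 M

Q₀ = 2.0577e+05 vs Keq = 6.2550e+04 ⇒ Q>K, reverse
Step 1:
                    A           G
  I           0.07618       9.538
  C           0.03692    -0.02462
  E            0.1131       9.513
  solve Keq expr → x = -0.01231; check Q = 6.2550e+04
Then change container volume by factor 1.25 (V_new/V_old).
Step 2:
                    A           G
  I           0.09048       7.611
  C          0.006947   -0.004632
  E           0.09743       7.606
  solve Keq expr → x = -0.002316; check Q = 6.2550e+04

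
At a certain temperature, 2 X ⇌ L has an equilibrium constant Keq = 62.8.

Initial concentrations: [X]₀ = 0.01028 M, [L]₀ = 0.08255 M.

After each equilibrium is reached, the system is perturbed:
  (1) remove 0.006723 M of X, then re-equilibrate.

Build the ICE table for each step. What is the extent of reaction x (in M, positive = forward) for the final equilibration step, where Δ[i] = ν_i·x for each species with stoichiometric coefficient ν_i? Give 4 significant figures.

x = -0.003002 M

Q₀ = 781.1 vs Keq = 62.8 ⇒ Q>K, reverse
Step 1:
                   X          L
  Initial    0.01028    0.08255
  Change     0.02332   -0.01166
  Equil       0.0336    0.07089
  solve Keq expr → x = -0.01166; check Q = 62.8
Then remove 0.006723 M of X.
Step 2:
                   X          L
  Initial    0.02688    0.07089
  Change    0.006004  -0.003002
  Equil      0.03288    0.06789
  solve Keq expr → x = -0.003002; check Q = 62.8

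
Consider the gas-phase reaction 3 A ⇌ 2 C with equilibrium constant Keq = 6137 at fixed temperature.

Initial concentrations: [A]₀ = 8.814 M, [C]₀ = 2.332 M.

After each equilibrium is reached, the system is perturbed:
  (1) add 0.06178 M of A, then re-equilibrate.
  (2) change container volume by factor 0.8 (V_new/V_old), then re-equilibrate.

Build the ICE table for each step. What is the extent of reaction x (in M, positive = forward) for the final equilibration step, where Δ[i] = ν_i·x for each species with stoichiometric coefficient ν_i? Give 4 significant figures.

x = 0.006508 M

Q₀ = 0.007942 vs Keq = 6137 ⇒ Q<K, forward
Step 1:
                  A         C
  I           8.814     2.332
  C          -8.594      5.73
  E          0.2196     8.062
  solve Keq expr → x = 2.865; check Q = 6137
Then add 0.06178 M of A.
Step 2:
                  A         C
  I          0.2814     8.062
  C        -0.06104   0.04069
  E          0.2203     8.102
  solve Keq expr → x = 0.02035; check Q = 6137
Then change container volume by factor 0.8 (V_new/V_old).
Step 3:
                  A         C
  I          0.2754     10.13
  C        -0.01952   0.01302
  E          0.2559     10.14
  solve Keq expr → x = 0.006508; check Q = 6137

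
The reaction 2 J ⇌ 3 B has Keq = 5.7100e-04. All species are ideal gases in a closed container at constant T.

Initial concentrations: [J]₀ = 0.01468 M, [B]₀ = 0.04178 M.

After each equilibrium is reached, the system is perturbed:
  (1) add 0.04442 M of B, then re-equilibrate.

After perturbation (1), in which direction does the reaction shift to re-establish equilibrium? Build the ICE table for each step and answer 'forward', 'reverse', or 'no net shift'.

Direction: reverse

Q₀ = 0.3384 vs Keq = 5.7100e-04 ⇒ Q>K, reverse
Step 1:
                  J         B
  init      0.01468   0.04178
  Δ         0.02177  -0.03266
  eq        0.03645  0.009121
  solve Keq expr → x = -0.01089; check Q = 5.7100e-04
Then add 0.04442 M of B.
Step 2:
                  J         B
  init      0.03645   0.05354
  Δ          0.0269  -0.04036
  eq        0.06336   0.01318
  solve Keq expr → x = -0.01345; check Q = 5.7100e-04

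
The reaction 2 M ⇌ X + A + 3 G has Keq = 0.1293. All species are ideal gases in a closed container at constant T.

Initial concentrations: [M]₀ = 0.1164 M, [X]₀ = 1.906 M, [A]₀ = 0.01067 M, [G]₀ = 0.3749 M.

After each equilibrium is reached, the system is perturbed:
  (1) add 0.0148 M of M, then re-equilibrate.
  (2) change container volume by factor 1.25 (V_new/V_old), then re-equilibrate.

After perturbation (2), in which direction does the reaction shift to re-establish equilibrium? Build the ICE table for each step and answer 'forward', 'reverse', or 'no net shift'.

Q₀ = 0.07909 vs Keq = 0.1293 ⇒ Q<K, forward
Step 1:
                   M          X          A          G
  Initial     0.1164      1.906    0.01067     0.3749
  Change   -0.006986   0.003493   0.003493    0.01048
  Equil       0.1094      1.909    0.01416     0.3854
  solve Keq expr → x = 0.003493; check Q = 0.1293
Then add 0.0148 M of M.
Step 2:
                   M          X          A          G
  Initial     0.1242      1.909    0.01416     0.3854
  Change   -0.004148   0.002074   0.002074   0.006222
  Equil       0.1201      1.912    0.01624     0.3916
  solve Keq expr → x = 0.002074; check Q = 0.1293
Then change container volume by factor 1.25 (V_new/V_old).
Step 3:
                   M          X          A          G
  Initial    0.09605      1.529    0.01299     0.3133
  Change   -0.009698   0.004849   0.004849    0.01455
  Equil      0.08635      1.534    0.01784     0.3278
  solve Keq expr → x = 0.004849; check Q = 0.1293

Direction: forward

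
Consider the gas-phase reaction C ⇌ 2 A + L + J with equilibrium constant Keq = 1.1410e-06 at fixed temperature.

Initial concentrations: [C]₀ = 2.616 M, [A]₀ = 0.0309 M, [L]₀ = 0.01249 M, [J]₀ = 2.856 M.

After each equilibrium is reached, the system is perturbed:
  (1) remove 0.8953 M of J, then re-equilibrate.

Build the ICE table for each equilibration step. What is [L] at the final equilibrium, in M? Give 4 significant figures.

Q₀ = 1.3020e-05 vs Keq = 1.1410e-06 ⇒ Q>K, reverse
Step 1:
                   C          A          L          J
  init         2.616     0.0309    0.01249      2.856
  Δ         0.007891   -0.01578  -0.007891  -0.007891
  eq           2.624    0.01512   0.004599      2.848
  solve Keq expr → x = -0.007891; check Q = 1.1410e-06
Then remove 0.8953 M of J.
Step 2:
                   C          A          L          J
  init         2.624    0.01512   0.004599      1.953
  Δ       -8.3560e-04   0.001671 8.3560e-04 8.3560e-04
  eq           2.623    0.01679   0.005435      1.954
  solve Keq expr → x = 8.3560e-04; check Q = 1.1410e-06

[L]_eq = 0.005435 M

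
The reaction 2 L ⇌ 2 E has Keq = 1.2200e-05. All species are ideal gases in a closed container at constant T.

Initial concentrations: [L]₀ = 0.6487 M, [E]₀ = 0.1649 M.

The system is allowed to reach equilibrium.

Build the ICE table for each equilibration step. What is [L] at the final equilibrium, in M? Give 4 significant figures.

[L]_eq = 0.8108 M

Q₀ = 0.06462 vs Keq = 1.2200e-05 ⇒ Q>K, reverse
Step 1:
                   L          E
  Initial     0.6487     0.1649
  Change      0.1621    -0.1621
  Equil       0.8108   0.002832
  solve Keq expr → x = -0.08103; check Q = 1.2200e-05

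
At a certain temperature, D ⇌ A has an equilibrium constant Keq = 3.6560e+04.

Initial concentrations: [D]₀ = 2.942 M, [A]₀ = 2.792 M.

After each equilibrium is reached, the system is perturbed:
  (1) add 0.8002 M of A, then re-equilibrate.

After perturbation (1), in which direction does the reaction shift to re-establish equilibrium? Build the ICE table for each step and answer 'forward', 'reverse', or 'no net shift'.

Q₀ = 0.949 vs Keq = 3.6560e+04 ⇒ Q<K, forward
Step 1:
                  D         A
  Initial     2.942     2.792
  Change     -2.942     2.942
  Equil   1.5683e-04     5.734
  solve Keq expr → x = 2.942; check Q = 3.6560e+04
Then add 0.8002 M of A.
Step 2:
                  D         A
  Initial 1.5683e-04     6.534
  Change  2.1887e-05 -2.1887e-05
  Equil   1.7872e-04     6.534
  solve Keq expr → x = -2.1887e-05; check Q = 3.6560e+04

Direction: reverse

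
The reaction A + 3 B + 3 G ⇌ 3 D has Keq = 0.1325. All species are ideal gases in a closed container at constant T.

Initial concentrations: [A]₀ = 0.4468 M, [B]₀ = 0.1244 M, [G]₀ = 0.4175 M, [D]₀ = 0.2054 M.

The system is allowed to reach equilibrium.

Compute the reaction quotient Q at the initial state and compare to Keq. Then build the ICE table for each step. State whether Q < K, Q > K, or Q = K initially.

Q₀ = 138.4; Q > K (proceeds reverse)

Q₀ = 138.4 vs Keq = 0.1325 ⇒ Q>K, reverse
Step 1:
                    A           B           G           D
  init         0.4468      0.1244      0.4175      0.2054
  Δ           0.04816      0.1445      0.1445     -0.1445
  eq            0.495      0.2689       0.562     0.06093
  solve Keq expr → x = -0.04816; check Q = 0.1325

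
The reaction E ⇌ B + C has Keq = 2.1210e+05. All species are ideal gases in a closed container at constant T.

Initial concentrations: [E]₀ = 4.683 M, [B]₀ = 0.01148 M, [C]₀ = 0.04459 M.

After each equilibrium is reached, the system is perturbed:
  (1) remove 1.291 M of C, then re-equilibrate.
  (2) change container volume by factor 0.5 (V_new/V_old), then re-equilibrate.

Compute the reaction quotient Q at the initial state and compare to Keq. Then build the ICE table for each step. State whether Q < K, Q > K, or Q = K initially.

Q₀ = 1.0931e-04 vs Keq = 2.1210e+05 ⇒ Q<K, forward
Step 1:
                   E          B          C
  I            4.683    0.01148    0.04459
  C           -4.683      4.683      4.683
  E       1.0463e-04      4.694      4.727
  solve Keq expr → x = 4.683; check Q = 2.1210e+05
Then remove 1.291 M of C.
Step 2:
                   E          B          C
  I       1.0463e-04      4.694      3.436
  C       -2.8572e-05 2.8572e-05 2.8572e-05
  E       7.6060e-05      4.694      3.437
  solve Keq expr → x = 2.8572e-05; check Q = 2.1210e+05
Then change container volume by factor 0.5 (V_new/V_old).
Step 3:
                   E          B          C
  I       1.5212e-04      9.389      6.873
  C       1.5211e-04 -1.5211e-04 -1.5211e-04
  E       3.0423e-04      9.389      6.873
  solve Keq expr → x = -1.5211e-04; check Q = 2.1210e+05

Q₀ = 1.0931e-04; Q < K (proceeds forward)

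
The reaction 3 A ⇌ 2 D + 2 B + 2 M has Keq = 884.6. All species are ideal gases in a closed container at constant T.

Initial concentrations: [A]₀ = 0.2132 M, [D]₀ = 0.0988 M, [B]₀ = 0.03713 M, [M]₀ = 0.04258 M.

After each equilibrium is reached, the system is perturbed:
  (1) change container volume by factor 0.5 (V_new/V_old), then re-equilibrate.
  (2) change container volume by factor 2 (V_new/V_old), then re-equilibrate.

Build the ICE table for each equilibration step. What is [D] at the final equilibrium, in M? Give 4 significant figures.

Q₀ = 2.5178e-06 vs Keq = 884.6 ⇒ Q<K, forward
Step 1:
                    A           D           B           M
  init         0.2132      0.0988     0.03713     0.04258
  Δ           -0.2092      0.1394      0.1394      0.1394
  eq         0.004047      0.2382      0.1766       0.182
  solve Keq expr → x = 0.06972; check Q = 884.6
Then change container volume by factor 0.5 (V_new/V_old).
Step 2:
                    A           D           B           M
  init       0.008093      0.4765      0.3531       0.364
  Δ          0.007672   -0.005115   -0.005115   -0.005115
  eq          0.01577      0.4714       0.348      0.3589
  solve Keq expr → x = -0.002557; check Q = 884.6
Then change container volume by factor 2 (V_new/V_old).
Step 3:
                    A           D           B           M
  init       0.007883      0.2357       0.174      0.1795
  Δ         -0.003836    0.002557    0.002557    0.002557
  eq         0.004047      0.2382      0.1766       0.182
  solve Keq expr → x = 0.001279; check Q = 884.6

[D]_eq = 0.2382 M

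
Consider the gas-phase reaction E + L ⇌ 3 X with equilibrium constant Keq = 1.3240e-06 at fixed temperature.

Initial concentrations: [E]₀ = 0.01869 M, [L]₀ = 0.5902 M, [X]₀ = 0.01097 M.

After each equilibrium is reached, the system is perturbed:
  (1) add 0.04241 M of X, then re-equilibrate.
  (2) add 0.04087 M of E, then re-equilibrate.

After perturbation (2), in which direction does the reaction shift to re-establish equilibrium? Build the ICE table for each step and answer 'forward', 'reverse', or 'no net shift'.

Direction: forward

Q₀ = 1.1968e-04 vs Keq = 1.3240e-06 ⇒ Q>K, reverse
Step 1:
                   E          L          X
  I          0.01869     0.5902    0.01097
  C         0.002802   0.002802  -0.008405
  E          0.02149      0.593   0.002565
  solve Keq expr → x = -0.002802; check Q = 1.3240e-06
Then add 0.04241 M of X.
Step 2:
                   E          L          X
  I          0.02149      0.593    0.04497
  C          0.01397    0.01397   -0.04192
  E          0.03547      0.607   0.003055
  solve Keq expr → x = -0.01397; check Q = 1.3240e-06
Then add 0.04087 M of E.
Step 3:
                   E          L          X
  I          0.07634      0.607   0.003055
  C       -2.9454e-04 -2.9454e-04 8.8361e-04
  E          0.07604     0.6067   0.003938
  solve Keq expr → x = 2.9454e-04; check Q = 1.3240e-06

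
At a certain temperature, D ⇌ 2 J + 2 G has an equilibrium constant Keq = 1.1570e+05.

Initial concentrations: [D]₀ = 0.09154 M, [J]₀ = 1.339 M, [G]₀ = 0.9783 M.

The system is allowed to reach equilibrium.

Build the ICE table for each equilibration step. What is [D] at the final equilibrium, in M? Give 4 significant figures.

[D]_eq = 2.7003e-05 M

Q₀ = 18.75 vs Keq = 1.1570e+05 ⇒ Q<K, forward
Step 1:
                   D          J          G
  I          0.09154      1.339     0.9783
  C         -0.09151      0.183      0.183
  E       2.7003e-05      1.522      1.161
  solve Keq expr → x = 0.09151; check Q = 1.1570e+05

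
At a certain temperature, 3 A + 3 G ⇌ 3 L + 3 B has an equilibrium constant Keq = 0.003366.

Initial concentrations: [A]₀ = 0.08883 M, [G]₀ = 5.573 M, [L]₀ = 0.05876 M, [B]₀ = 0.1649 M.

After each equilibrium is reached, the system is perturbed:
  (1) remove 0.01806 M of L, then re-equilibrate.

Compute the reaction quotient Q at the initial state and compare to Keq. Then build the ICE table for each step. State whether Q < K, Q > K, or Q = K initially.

Q₀ = 7.4983e-06 vs Keq = 0.003366 ⇒ Q<K, forward
Step 1:
                    A           G           L           B
  Initial     0.08883       5.573     0.05876      0.1649
  Change     -0.05753    -0.05753     0.05753     0.05753
  Equil        0.0313       5.515      0.1163      0.2224
  solve Keq expr → x = 0.01918; check Q = 0.003366
Then remove 0.01806 M of L.
Step 2:
                    A           G           L           B
  Initial      0.0313       5.515     0.09823      0.2224
  Change    -0.003478   -0.003478    0.003478    0.003478
  Equil       0.02782       5.512      0.1017      0.2259
  solve Keq expr → x = 0.001159; check Q = 0.003366

Q₀ = 7.4983e-06; Q < K (proceeds forward)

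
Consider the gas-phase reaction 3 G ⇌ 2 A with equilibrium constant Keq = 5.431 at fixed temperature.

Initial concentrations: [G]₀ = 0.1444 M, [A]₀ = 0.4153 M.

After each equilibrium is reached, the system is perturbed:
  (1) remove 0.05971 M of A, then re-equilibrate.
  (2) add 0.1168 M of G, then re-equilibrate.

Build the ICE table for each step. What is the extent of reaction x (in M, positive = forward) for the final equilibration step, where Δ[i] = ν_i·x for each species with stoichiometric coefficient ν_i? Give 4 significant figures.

x = 0.02838 M

Q₀ = 57.28 vs Keq = 5.431 ⇒ Q>K, reverse
Step 1:
                    G           A
  Initial      0.1444      0.4153
  Change       0.1275    -0.08497
  Equil        0.2719      0.3303
  solve Keq expr → x = -0.04249; check Q = 5.431
Then remove 0.05971 M of A.
Step 2:
                    G           A
  Initial      0.2719      0.2706
  Change     -0.02439     0.01626
  Equil        0.2475      0.2869
  solve Keq expr → x = 0.008131; check Q = 5.431
Then add 0.1168 M of G.
Step 3:
                    G           A
  Initial      0.3643      0.2869
  Change     -0.08515     0.05677
  Equil        0.2791      0.3436
  solve Keq expr → x = 0.02838; check Q = 5.431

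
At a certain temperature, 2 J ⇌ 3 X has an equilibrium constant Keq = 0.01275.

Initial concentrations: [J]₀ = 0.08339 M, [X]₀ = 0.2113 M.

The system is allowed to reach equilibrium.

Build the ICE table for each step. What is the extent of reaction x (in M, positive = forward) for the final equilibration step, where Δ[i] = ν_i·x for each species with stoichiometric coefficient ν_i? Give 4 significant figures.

x = -0.04603 M

Q₀ = 1.357 vs Keq = 0.01275 ⇒ Q>K, reverse
Step 1:
                   J          X
  Initial    0.08339     0.2113
  Change     0.09206    -0.1381
  Equil       0.1754    0.07322
  solve Keq expr → x = -0.04603; check Q = 0.01275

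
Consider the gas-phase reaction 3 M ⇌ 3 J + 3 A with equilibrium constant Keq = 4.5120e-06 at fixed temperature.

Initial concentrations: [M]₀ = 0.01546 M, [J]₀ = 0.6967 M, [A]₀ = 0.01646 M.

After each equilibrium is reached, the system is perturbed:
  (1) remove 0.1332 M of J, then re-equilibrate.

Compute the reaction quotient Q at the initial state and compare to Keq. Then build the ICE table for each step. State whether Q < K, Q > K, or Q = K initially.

Q₀ = 0.4081; Q > K (proceeds reverse)

Q₀ = 0.4081 vs Keq = 4.5120e-06 ⇒ Q>K, reverse
Step 1:
                   M          J          A
  I          0.01546     0.6967    0.01646
  C           0.0157    -0.0157    -0.0157
  E          0.03116      0.681 7.5619e-04
  solve Keq expr → x = -0.005235; check Q = 4.5120e-06
Then remove 0.1332 M of J.
Step 2:
                   M          J          A
  I          0.03116     0.5478 7.5619e-04
  C       -1.7819e-04 1.7819e-04 1.7819e-04
  E          0.03099      0.548 9.3438e-04
  solve Keq expr → x = 5.9397e-05; check Q = 4.5120e-06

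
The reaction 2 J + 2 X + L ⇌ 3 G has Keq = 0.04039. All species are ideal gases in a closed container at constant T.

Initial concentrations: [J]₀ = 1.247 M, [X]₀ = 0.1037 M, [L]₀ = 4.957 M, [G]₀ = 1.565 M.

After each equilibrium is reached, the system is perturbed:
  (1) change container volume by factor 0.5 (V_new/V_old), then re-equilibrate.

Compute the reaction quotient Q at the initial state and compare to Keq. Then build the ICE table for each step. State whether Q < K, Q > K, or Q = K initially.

Q₀ = 46.24; Q > K (proceeds reverse)

Q₀ = 46.24 vs Keq = 0.04039 ⇒ Q>K, reverse
Step 1:
                  J         X         L         G
  init        1.247    0.1037     4.957     1.565
  Δ          0.5814    0.5814    0.2907   -0.8721
  eq          1.828    0.6851     5.248    0.6929
  solve Keq expr → x = -0.2907; check Q = 0.04039
Then change container volume by factor 0.5 (V_new/V_old).
Step 2:
                  J         X         L         G
  init        3.657      1.37      10.5     1.386
  Δ         -0.2724   -0.2724   -0.1362    0.4086
  eq          3.384     1.098     10.36     1.794
  solve Keq expr → x = 0.1362; check Q = 0.04039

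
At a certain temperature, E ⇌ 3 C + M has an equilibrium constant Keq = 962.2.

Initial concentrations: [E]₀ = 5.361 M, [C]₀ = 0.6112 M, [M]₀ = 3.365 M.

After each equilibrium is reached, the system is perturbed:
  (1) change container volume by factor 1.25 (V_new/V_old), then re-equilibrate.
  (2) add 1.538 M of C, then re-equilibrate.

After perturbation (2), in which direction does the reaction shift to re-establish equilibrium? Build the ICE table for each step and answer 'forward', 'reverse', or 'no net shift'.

Q₀ = 0.1433 vs Keq = 962.2 ⇒ Q<K, forward
Step 1:
                   E          C          M
  init         5.361     0.6112      3.365
  Δ           -2.422      7.266      2.422
  eq           2.939      7.877      5.787
  solve Keq expr → x = 2.422; check Q = 962.2
Then change container volume by factor 1.25 (V_new/V_old).
Step 2:
                   E          C          M
  init         2.351      6.301      4.629
  Δ           -0.336      1.008      0.336
  eq           2.015      7.309      4.965
  solve Keq expr → x = 0.336; check Q = 962.2
Then add 1.538 M of C.
Step 3:
                   E          C          M
  init         2.015      8.847      4.965
  Δ            0.328    -0.9841     -0.328
  eq           2.343      7.863      4.637
  solve Keq expr → x = -0.328; check Q = 962.2

Direction: reverse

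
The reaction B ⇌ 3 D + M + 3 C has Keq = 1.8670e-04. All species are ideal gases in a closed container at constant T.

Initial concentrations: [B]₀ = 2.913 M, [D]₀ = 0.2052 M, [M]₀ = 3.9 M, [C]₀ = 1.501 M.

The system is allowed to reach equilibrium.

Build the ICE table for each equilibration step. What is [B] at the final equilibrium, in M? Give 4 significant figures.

Q₀ = 0.03912 vs Keq = 1.8670e-04 ⇒ Q>K, reverse
Step 1:
                   B          D          M          C
  I            2.913     0.2052        3.9      1.501
  C          0.05531    -0.1659   -0.05531    -0.1659
  E            2.968    0.03927      3.845      1.335
  solve Keq expr → x = -0.05531; check Q = 1.8670e-04

[B]_eq = 2.968 M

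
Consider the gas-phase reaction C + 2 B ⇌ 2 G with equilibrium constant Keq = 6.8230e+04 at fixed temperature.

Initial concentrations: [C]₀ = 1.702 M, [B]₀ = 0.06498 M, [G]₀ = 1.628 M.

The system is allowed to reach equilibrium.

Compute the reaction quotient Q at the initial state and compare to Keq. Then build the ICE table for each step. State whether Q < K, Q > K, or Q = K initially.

Q₀ = 368.8 vs Keq = 6.8230e+04 ⇒ Q<K, forward
Step 1:
                  C         B         G
  I           1.702   0.06498     1.628
  C        -0.02999  -0.05998   0.05998
  E           1.672  0.004998     1.688
  solve Keq expr → x = 0.02999; check Q = 6.8230e+04

Q₀ = 368.8; Q < K (proceeds forward)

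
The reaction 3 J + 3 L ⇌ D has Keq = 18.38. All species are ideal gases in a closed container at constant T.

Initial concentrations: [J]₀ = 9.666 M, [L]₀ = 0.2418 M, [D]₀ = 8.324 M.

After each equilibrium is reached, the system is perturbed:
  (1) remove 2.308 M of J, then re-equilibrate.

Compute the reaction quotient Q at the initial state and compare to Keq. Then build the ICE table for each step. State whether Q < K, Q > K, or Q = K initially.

Q₀ = 0.652 vs Keq = 18.38 ⇒ Q<K, forward
Step 1:
                   J          L          D
  Initial      9.666     0.2418      8.324
  Change     -0.1608    -0.1608    0.05361
  Equil        9.505    0.08097      8.378
  solve Keq expr → x = 0.05361; check Q = 18.38
Then remove 2.308 M of J.
Step 2:
                   J          L          D
  Initial      7.197    0.08097      8.378
  Change     0.02555    0.02555  -0.008517
  Equil        7.223     0.1065      8.369
  solve Keq expr → x = -0.008517; check Q = 18.38

Q₀ = 0.652; Q < K (proceeds forward)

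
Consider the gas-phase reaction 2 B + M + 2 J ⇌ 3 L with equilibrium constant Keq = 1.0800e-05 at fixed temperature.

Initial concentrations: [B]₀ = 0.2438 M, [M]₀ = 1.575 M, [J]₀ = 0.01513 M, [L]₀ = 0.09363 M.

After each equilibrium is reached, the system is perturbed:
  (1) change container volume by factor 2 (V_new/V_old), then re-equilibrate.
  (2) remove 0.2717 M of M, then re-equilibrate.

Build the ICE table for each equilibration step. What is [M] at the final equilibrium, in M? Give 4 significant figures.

Q₀ = 38.3 vs Keq = 1.0800e-05 ⇒ Q>K, reverse
Step 1:
                   B          M          J          L
  Initial     0.2438      1.575    0.01513    0.09363
  Change     0.06102    0.03051    0.06102   -0.09152
  Equil       0.3048      1.606    0.07615   0.002106
  solve Keq expr → x = -0.03051; check Q = 1.0800e-05
Then change container volume by factor 2 (V_new/V_old).
Step 2:
                   B          M          J          L
  Initial     0.1524     0.8028    0.03807   0.001053
  Change  2.5726e-04 1.2863e-04 2.5726e-04 -3.8589e-04
  Equil       0.1527     0.8029    0.03833 6.6713e-04
  solve Keq expr → x = -1.2863e-04; check Q = 1.0800e-05
Then remove 0.2717 M of M.
Step 3:
                   B          M          J          L
  Initial     0.1527     0.5312    0.03833 6.6713e-04
  Change  5.6728e-05 2.8364e-05 5.6728e-05 -8.5093e-05
  Equil       0.1527     0.5312    0.03839 5.8204e-04
  solve Keq expr → x = -2.8364e-05; check Q = 1.0800e-05

[M]_eq = 0.5312 M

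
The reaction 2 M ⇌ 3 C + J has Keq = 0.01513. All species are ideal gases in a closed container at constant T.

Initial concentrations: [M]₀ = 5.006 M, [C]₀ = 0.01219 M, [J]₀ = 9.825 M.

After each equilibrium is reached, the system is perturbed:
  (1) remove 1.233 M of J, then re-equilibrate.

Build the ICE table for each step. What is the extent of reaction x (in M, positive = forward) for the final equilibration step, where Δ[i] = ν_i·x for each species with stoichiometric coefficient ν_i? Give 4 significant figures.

Q₀ = 7.1017e-07 vs Keq = 0.01513 ⇒ Q<K, forward
Step 1:
                  M         C         J
  init        5.006   0.01219     9.825
  Δ           -0.21    0.3151     0.105
  eq          4.796    0.3273      9.93
  solve Keq expr → x = 0.105; check Q = 0.01513
Then remove 1.233 M of J.
Step 2:
                  M         C         J
  init        4.796    0.3273     8.697
  Δ       -0.009515   0.01427  0.004757
  eq          4.786    0.3415     8.702
  solve Keq expr → x = 0.004757; check Q = 0.01513

x = 0.004757 M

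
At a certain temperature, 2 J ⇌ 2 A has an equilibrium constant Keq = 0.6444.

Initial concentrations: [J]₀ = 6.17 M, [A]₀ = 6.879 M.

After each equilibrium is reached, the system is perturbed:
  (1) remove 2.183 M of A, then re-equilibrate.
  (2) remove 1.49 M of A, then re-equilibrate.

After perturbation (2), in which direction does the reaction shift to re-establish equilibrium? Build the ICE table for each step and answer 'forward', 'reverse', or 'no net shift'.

Direction: forward

Q₀ = 1.243 vs Keq = 0.6444 ⇒ Q>K, reverse
Step 1:
                    J           A
  Initial        6.17       6.879
  Change        1.068      -1.068
  Equil         7.238       5.811
  solve Keq expr → x = -0.5342; check Q = 0.6444
Then remove 2.183 M of A.
Step 2:
                    J           A
  Initial       7.238       3.628
  Change       -1.211       1.211
  Equil         6.027       4.839
  solve Keq expr → x = 0.6055; check Q = 0.6444
Then remove 1.49 M of A.
Step 3:
                    J           A
  Initial       6.027       3.349
  Change      -0.8265      0.8265
  Equil         5.201       4.175
  solve Keq expr → x = 0.4133; check Q = 0.6444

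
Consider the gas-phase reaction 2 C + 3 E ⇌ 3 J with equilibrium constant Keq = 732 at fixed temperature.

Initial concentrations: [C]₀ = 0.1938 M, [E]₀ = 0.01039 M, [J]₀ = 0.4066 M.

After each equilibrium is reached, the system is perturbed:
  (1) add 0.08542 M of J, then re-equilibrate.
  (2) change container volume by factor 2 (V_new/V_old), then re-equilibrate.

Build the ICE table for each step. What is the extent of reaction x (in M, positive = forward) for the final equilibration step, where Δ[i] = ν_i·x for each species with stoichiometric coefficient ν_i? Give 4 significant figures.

Q₀ = 1.5957e+06 vs Keq = 732 ⇒ Q>K, reverse
Step 1:
                    C           E           J
  Initial      0.1938     0.01039      0.4066
  Change      0.05409     0.08113    -0.08113
  Equil        0.2479     0.09152      0.3255
  solve Keq expr → x = -0.02704; check Q = 732
Then add 0.08542 M of J.
Step 2:
                    C           E           J
  Initial      0.2479     0.09152      0.4109
  Change      0.01087      0.0163     -0.0163
  Equil        0.2588      0.1078      0.3946
  solve Keq expr → x = -0.005435; check Q = 732
Then change container volume by factor 2 (V_new/V_old).
Step 3:
                    C           E           J
  Initial      0.1294     0.05391      0.1973
  Change      0.01257     0.01885    -0.01885
  Equil        0.1419     0.07276      0.1784
  solve Keq expr → x = -0.006284; check Q = 732

x = -0.006284 M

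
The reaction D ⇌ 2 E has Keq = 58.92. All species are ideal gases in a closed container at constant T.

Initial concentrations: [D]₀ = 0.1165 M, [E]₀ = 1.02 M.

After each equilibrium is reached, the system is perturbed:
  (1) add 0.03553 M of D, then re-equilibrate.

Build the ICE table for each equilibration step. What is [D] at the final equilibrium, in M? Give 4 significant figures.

Q₀ = 8.93 vs Keq = 58.92 ⇒ Q<K, forward
Step 1:
                  D         E
  I          0.1165      1.02
  C         -0.0919    0.1838
  E          0.0246     1.204
  solve Keq expr → x = 0.0919; check Q = 58.92
Then add 0.03553 M of D.
Step 2:
                  D         E
  I         0.06013     1.204
  C        -0.03278   0.06556
  E         0.02735     1.269
  solve Keq expr → x = 0.03278; check Q = 58.92

[D]_eq = 0.02735 M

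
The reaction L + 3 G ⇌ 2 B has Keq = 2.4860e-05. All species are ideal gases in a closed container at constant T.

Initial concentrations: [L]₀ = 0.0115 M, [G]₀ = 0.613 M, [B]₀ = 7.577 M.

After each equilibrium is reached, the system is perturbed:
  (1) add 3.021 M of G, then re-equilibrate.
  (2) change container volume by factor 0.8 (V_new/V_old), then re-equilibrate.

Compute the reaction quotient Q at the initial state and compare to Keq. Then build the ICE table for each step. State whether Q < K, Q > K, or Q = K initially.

Q₀ = 2.1673e+04 vs Keq = 2.4860e-05 ⇒ Q>K, reverse
Step 1:
                  L         G         B
  I          0.0115     0.613     7.577
  C           3.605     10.82    -7.211
  E           3.617     11.43    0.3664
  solve Keq expr → x = -3.605; check Q = 2.4860e-05
Then add 3.021 M of G.
Step 2:
                  L         G         B
  I           3.617     14.45    0.3664
  C         -0.0692   -0.2076    0.1384
  E           3.548     14.24    0.5048
  solve Keq expr → x = 0.0692; check Q = 2.4860e-05
Then change container volume by factor 0.8 (V_new/V_old).
Step 3:
                  L         G         B
  I           4.435      17.8     0.631
  C        -0.06899    -0.207     0.138
  E           4.366      17.6    0.7689
  solve Keq expr → x = 0.06899; check Q = 2.4860e-05

Q₀ = 2.1673e+04; Q > K (proceeds reverse)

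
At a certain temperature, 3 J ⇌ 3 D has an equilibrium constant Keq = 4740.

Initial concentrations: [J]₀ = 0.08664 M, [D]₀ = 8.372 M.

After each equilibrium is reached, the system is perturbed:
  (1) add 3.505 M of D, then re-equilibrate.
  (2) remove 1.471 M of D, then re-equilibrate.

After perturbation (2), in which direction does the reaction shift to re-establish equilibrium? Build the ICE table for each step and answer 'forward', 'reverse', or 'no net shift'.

Q₀ = 9.0226e+05 vs Keq = 4740 ⇒ Q>K, reverse
Step 1:
                    J           D
  Initial     0.08664       8.372
  Change       0.3886     -0.3886
  Equil        0.4753       7.983
  solve Keq expr → x = -0.1295; check Q = 4740
Then add 3.505 M of D.
Step 2:
                    J           D
  Initial      0.4753       11.49
  Change       0.1969     -0.1969
  Equil        0.6722       11.29
  solve Keq expr → x = -0.06564; check Q = 4740
Then remove 1.471 M of D.
Step 3:
                    J           D
  Initial      0.6722        9.82
  Change     -0.08265     0.08265
  Equil        0.5895       9.903
  solve Keq expr → x = 0.02755; check Q = 4740

Direction: forward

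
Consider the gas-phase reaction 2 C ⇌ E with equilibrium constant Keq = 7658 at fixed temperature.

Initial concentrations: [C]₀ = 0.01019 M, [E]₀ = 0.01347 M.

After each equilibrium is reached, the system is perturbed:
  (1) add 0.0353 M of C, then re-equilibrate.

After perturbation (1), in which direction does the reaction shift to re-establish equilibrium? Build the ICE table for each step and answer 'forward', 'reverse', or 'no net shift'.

Direction: forward

Q₀ = 129.7 vs Keq = 7658 ⇒ Q<K, forward
Step 1:
                   C          E
  init       0.01019    0.01347
  Δ        -0.008665   0.004333
  eq        0.001525     0.0178
  solve Keq expr → x = 0.004333; check Q = 7658
Then add 0.0353 M of C.
Step 2:
                   C          E
  init       0.03682     0.0178
  Δ         -0.03468    0.01734
  eq        0.002142    0.03514
  solve Keq expr → x = 0.01734; check Q = 7658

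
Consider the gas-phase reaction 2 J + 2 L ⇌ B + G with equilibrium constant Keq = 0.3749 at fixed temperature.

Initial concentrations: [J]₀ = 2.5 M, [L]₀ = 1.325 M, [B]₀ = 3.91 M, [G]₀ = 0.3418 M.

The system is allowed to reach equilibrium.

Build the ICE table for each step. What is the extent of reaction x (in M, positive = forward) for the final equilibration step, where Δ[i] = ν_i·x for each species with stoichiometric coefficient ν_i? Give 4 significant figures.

Q₀ = 0.1218 vs Keq = 0.3749 ⇒ Q<K, forward
Step 1:
                    J           L           B           G
  Initial         2.5       1.325        3.91      0.3418
  Change      -0.2884     -0.2884      0.1442      0.1442
  Equil         2.212       1.037       4.054       0.486
  solve Keq expr → x = 0.1442; check Q = 0.3749

x = 0.1442 M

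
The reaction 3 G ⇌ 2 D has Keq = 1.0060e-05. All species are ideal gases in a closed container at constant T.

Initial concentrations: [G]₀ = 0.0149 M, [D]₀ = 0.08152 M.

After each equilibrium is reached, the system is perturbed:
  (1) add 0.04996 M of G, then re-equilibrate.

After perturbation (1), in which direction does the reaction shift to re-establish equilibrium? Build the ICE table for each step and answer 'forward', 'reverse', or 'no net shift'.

Q₀ = 2009 vs Keq = 1.0060e-05 ⇒ Q>K, reverse
Step 1:
                    G           D
  I            0.0149     0.08152
  C             0.122    -0.08136
  E            0.1369  1.6073e-04
  solve Keq expr → x = -0.04068; check Q = 1.0060e-05
Then add 0.04996 M of G.
Step 2:
                    G           D
  I            0.1869  1.6073e-04
  C       -1.4288e-04  9.5256e-05
  E            0.1868  2.5598e-04
  solve Keq expr → x = 4.7628e-05; check Q = 1.0060e-05

Direction: forward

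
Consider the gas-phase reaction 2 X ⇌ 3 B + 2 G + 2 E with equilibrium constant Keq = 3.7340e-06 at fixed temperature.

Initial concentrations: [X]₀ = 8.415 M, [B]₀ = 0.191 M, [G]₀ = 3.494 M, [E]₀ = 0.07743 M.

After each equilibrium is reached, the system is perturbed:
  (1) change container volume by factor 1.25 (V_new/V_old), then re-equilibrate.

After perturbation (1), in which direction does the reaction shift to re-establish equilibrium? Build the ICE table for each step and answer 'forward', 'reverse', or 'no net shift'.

Q₀ = 7.2021e-06 vs Keq = 3.7340e-06 ⇒ Q>K, reverse
Step 1:
                  X         B         G         E
  Initial     8.415     0.191     3.494   0.07743
  Change    0.01223  -0.01835  -0.01223  -0.01223
  Equil       8.427    0.1726     3.482    0.0652
  solve Keq expr → x = -0.006117; check Q = 3.7340e-06
Then change container volume by factor 1.25 (V_new/V_old).
Step 2:
                  X         B         G         E
  Initial     6.742    0.1381     2.785   0.05216
  Change   -0.01745   0.02618   0.01745   0.01745
  Equil       6.724    0.1643     2.803   0.06961
  solve Keq expr → x = 0.008727; check Q = 3.7340e-06

Direction: forward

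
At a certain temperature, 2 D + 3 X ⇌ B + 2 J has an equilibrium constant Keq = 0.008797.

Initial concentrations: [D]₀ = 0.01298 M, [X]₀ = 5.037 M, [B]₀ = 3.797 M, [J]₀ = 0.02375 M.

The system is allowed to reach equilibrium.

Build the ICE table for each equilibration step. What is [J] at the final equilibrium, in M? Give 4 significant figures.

Q₀ = 0.09947 vs Keq = 0.008797 ⇒ Q>K, reverse
Step 1:
                   D          X          B          J
  Initial    0.01298      5.037      3.797    0.02375
  Change     0.01076    0.01614   -0.00538   -0.01076
  Equil      0.02374      5.053      3.792    0.01299
  solve Keq expr → x = -0.00538; check Q = 0.008797

[J]_eq = 0.01299 M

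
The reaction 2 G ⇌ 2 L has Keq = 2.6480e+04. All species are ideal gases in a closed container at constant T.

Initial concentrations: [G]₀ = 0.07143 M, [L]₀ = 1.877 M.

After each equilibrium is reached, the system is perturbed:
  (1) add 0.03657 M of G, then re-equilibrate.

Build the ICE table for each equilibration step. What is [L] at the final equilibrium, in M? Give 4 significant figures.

[L]_eq = 1.973 M

Q₀ = 690.5 vs Keq = 2.6480e+04 ⇒ Q<K, forward
Step 1:
                  G         L
  Initial   0.07143     1.877
  Change   -0.05953   0.05953
  Equil      0.0119     1.937
  solve Keq expr → x = 0.02976; check Q = 2.6480e+04
Then add 0.03657 M of G.
Step 2:
                  G         L
  Initial   0.04847     1.937
  Change   -0.03635   0.03635
  Equil     0.01212     1.973
  solve Keq expr → x = 0.01817; check Q = 2.6480e+04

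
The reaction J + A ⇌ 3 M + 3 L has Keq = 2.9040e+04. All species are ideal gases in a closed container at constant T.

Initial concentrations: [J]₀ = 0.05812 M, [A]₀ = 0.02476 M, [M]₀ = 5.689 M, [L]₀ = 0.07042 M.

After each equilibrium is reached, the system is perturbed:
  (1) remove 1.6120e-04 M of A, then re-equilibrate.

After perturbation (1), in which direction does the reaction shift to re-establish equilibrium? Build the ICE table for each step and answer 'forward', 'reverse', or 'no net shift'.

Q₀ = 44.68 vs Keq = 2.9040e+04 ⇒ Q<K, forward
Step 1:
                    J           A           M           L
  init        0.05812     0.02476       5.689     0.07042
  Δ          -0.02419    -0.02419     0.07258     0.07258
  eq          0.03393  5.6762e-04       5.762       0.143
  solve Keq expr → x = 0.02419; check Q = 2.9040e+04
Then remove 1.6120e-04 M of A.
Step 2:
                    J           A           M           L
  init        0.03393  4.0642e-04       5.762       0.143
  Δ        1.5309e-04  1.5309e-04 -4.5927e-04 -4.5927e-04
  eq          0.03408  5.5951e-04       5.761      0.1425
  solve Keq expr → x = -1.5309e-04; check Q = 2.9040e+04

Direction: reverse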